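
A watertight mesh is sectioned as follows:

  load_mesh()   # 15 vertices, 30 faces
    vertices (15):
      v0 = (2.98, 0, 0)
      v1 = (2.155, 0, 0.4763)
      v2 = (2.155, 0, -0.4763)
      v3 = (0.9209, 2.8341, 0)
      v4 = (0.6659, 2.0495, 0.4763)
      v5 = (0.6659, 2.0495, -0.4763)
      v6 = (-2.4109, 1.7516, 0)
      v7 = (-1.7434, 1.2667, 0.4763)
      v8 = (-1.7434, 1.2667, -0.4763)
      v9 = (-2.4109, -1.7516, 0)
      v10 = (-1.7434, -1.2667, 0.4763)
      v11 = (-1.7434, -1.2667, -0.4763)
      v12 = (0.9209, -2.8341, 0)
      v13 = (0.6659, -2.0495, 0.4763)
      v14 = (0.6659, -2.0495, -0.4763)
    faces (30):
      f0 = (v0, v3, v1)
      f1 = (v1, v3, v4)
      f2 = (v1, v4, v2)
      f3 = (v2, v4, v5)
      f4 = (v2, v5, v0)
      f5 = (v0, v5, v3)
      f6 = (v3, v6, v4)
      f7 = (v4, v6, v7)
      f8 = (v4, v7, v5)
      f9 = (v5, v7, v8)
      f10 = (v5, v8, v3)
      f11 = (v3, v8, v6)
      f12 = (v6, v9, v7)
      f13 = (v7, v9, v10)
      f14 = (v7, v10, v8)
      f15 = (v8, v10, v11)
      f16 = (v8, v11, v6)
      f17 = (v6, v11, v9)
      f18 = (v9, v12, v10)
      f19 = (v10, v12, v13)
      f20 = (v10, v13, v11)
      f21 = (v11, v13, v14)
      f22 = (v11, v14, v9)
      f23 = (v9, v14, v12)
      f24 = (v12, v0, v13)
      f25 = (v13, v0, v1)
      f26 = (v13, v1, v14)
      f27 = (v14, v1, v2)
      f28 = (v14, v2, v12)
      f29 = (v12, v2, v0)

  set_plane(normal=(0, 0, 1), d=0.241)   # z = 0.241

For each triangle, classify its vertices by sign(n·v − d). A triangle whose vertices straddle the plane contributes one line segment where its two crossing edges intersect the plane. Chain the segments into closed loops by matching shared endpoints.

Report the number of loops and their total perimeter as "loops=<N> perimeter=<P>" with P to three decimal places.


Straddling triangles (20 of 30):
  (v0,v3,v1) [--+] → (1.54533, 1.40009, 0.241)–(2.56256, 0, 0.241)  len=1.7306
  (v1,v3,v4) [+-+] → (1.54533, 1.40009, 0.241)–(0.791874, 2.43711, 0.241)  len=1.2818
  (v1,v4,v2) [++-] → (1.03372, 1.54326, 0.241)–(2.155, 0, 0.241)  len=1.9076
  (v2,v4,v5) [-+-] → (1.03372, 1.54326, 0.241)–(0.6659, 2.0495, 0.241)  len=0.6258
  (v3,v6,v4) [--+] → (-0.85409, 1.90233, 0.241)–(0.791874, 2.43711, 0.241)  len=1.7307
  (v4,v6,v7) [+-+] → (-0.85409, 1.90233, 0.241)–(-2.07316, 1.50625, 0.241)  len=1.2818
  (v4,v7,v5) [++-] → (-1.14828, 1.46006, 0.241)–(0.6659, 2.0495, 0.241)  len=1.9075
  (v5,v7,v8) [-+-] → (-1.14828, 1.46006, 0.241)–(-1.7434, 1.2667, 0.241)  len=0.6257
  (v6,v9,v7) [--+] → (-2.07316, -0.22439, 0.241)–(-2.07316, 1.50625, 0.241)  len=1.7306
  (v7,v9,v10) [+-+] → (-2.07316, -0.22439, 0.241)–(-2.07316, -1.50625, 0.241)  len=1.2819
  (v7,v10,v8) [++-] → (-1.7434, -0.640929, 0.241)–(-1.7434, 1.2667, 0.241)  len=1.9076
  (v8,v10,v11) [-+-] → (-1.7434, -0.640929, 0.241)–(-1.7434, -1.2667, 0.241)  len=0.6258
  (v9,v12,v10) [--+] → (-0.427192, -2.04102, 0.241)–(-2.07316, -1.50625, 0.241)  len=1.7307
  (v10,v12,v13) [+-+] → (-0.427192, -2.04102, 0.241)–(0.791874, -2.43711, 0.241)  len=1.2818
  (v10,v13,v11) [++-] → (0.0707832, -1.85614, 0.241)–(-1.7434, -1.2667, 0.241)  len=1.9075
  (v11,v13,v14) [-+-] → (0.0707832, -1.85614, 0.241)–(0.6659, -2.0495, 0.241)  len=0.6257
  (v12,v0,v13) [--+] → (1.8091, -1.03701, 0.241)–(0.791874, -2.43711, 0.241)  len=1.7306
  (v13,v0,v1) [+-+] → (1.8091, -1.03701, 0.241)–(2.56256, 0, 0.241)  len=1.2818
  (v13,v1,v14) [++-] → (1.78718, -0.506243, 0.241)–(0.6659, -2.0495, 0.241)  len=1.9076
  (v14,v1,v2) [-+-] → (1.78718, -0.506243, 0.241)–(2.155, 0, 0.241)  len=0.6258

Chained into 2 loop(s):
  loop 1: 10 segments, perimeter = 15.0623
  loop 2: 10 segments, perimeter = 12.6667
Total perimeter = 27.729

loops=2 perimeter=27.729


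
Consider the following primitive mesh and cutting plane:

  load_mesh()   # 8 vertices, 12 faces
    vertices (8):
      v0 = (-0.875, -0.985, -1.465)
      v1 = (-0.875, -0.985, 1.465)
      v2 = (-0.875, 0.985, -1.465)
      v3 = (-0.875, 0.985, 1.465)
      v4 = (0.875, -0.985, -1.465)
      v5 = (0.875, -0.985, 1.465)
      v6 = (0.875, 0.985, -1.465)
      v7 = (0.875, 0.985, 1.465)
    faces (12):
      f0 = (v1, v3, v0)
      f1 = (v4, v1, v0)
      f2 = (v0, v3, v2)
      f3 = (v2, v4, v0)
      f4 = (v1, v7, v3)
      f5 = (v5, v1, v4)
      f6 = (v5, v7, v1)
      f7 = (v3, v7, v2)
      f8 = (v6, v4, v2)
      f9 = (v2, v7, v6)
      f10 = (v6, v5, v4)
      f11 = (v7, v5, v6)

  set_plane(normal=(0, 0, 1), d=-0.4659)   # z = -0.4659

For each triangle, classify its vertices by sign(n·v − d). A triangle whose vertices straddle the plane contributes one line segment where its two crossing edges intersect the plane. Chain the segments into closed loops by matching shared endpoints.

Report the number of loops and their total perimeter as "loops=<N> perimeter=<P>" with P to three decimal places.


loops=1 perimeter=7.440

Straddling triangles (8 of 12):
  (v1,v3,v0) [++-] → (-0.875, -0.31325, -0.4659)–(-0.875, -0.985, -0.4659)  len=0.6717
  (v4,v1,v0) [-+-] → (0.278268, -0.985, -0.4659)–(-0.875, -0.985, -0.4659)  len=1.1533
  (v0,v3,v2) [-+-] → (-0.875, -0.31325, -0.4659)–(-0.875, 0.985, -0.4659)  len=1.2983
  (v5,v1,v4) [++-] → (0.278268, -0.985, -0.4659)–(0.875, -0.985, -0.4659)  len=0.5967
  (v3,v7,v2) [++-] → (-0.278268, 0.985, -0.4659)–(-0.875, 0.985, -0.4659)  len=0.5967
  (v2,v7,v6) [-+-] → (-0.278268, 0.985, -0.4659)–(0.875, 0.985, -0.4659)  len=1.1533
  (v6,v5,v4) [-+-] → (0.875, 0.31325, -0.4659)–(0.875, -0.985, -0.4659)  len=1.2983
  (v7,v5,v6) [++-] → (0.875, 0.31325, -0.4659)–(0.875, 0.985, -0.4659)  len=0.6717

Chained into 1 loop(s):
  loop 1: 8 segments, perimeter = 7.4400
Total perimeter = 7.440


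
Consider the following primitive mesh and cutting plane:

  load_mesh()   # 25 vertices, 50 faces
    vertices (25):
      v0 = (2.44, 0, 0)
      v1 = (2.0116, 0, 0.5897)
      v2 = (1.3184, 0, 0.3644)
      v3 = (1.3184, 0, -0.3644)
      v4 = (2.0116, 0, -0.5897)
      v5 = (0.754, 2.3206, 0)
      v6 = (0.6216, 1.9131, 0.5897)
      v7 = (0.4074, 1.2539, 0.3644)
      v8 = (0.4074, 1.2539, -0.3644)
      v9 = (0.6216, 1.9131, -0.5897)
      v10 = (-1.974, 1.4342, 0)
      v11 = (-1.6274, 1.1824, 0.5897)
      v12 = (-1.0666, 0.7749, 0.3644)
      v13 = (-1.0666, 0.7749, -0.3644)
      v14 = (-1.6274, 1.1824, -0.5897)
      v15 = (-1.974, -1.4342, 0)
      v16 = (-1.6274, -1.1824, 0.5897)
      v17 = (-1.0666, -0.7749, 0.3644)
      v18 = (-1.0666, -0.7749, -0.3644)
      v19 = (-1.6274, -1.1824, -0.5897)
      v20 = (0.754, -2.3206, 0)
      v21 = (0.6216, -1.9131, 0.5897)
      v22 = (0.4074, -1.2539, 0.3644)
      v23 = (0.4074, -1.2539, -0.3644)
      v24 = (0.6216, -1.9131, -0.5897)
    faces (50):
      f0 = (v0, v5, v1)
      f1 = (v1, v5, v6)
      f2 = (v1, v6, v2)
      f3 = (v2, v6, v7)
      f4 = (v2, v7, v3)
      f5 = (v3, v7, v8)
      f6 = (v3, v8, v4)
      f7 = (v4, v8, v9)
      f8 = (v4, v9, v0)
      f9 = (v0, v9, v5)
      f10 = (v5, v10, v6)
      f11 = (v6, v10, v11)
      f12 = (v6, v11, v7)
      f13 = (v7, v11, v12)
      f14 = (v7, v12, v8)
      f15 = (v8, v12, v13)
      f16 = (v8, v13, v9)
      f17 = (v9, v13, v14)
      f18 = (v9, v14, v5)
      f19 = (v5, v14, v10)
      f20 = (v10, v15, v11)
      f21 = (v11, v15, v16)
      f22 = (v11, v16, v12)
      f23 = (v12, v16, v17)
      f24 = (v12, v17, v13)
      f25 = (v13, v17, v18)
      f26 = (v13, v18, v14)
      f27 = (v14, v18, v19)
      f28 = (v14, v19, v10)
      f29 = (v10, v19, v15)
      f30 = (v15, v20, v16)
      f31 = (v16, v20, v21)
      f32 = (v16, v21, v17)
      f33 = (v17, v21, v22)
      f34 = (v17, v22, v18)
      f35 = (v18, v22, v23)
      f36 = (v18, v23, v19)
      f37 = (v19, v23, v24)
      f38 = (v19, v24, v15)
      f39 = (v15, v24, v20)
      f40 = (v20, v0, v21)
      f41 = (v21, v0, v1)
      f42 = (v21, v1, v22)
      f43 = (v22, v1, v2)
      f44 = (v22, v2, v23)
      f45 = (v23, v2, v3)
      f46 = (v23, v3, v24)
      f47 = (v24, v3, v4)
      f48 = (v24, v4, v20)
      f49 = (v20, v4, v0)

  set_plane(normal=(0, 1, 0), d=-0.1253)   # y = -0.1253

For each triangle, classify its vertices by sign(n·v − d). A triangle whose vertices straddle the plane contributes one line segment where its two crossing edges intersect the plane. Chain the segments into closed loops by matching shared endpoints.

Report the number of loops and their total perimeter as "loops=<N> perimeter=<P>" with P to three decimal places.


loops=2 perimeter=6.950

Straddling triangles (20 of 50):
  (v10,v15,v11) [+-+] → (-1.974, -0.1253, 0)–(-1.80062, -0.1253, 0.294985)  len=0.3422
  (v11,v15,v16) [+--] → (-1.80062, -0.1253, 0.294985)–(-1.6274, -0.1253, 0.5897)  len=0.3419
  (v11,v16,v12) [+-+] → (-1.6274, -0.1253, 0.5897)–(-1.32452, -0.1253, 0.46802)  len=0.3264
  (v12,v16,v17) [+--] → (-1.32452, -0.1253, 0.46802)–(-1.0666, -0.1253, 0.3644)  len=0.2780
  (v12,v17,v13) [+-+] → (-1.0666, -0.1253, 0.3644)–(-1.0666, -0.1253, 0.0589229)  len=0.3055
  (v13,v17,v18) [+--] → (-1.0666, -0.1253, 0.0589229)–(-1.0666, -0.1253, -0.3644)  len=0.4233
  (v13,v18,v14) [+-+] → (-1.0666, -0.1253, -0.3644)–(-1.25272, -0.1253, -0.439174)  len=0.2006
  (v14,v18,v19) [+--] → (-1.25272, -0.1253, -0.439174)–(-1.6274, -0.1253, -0.5897)  len=0.4038
  (v14,v19,v10) [+-+] → (-1.6274, -0.1253, -0.5897)–(-1.76743, -0.1253, -0.351463)  len=0.2763
  (v10,v19,v15) [+--] → (-1.76743, -0.1253, -0.351463)–(-1.974, -0.1253, 0)  len=0.4077
  (v20,v0,v21) [-+-] → (2.34897, -0.1253, 0)–(2.3209, -0.1253, 0.0386229)  len=0.0477
  (v21,v0,v1) [-++] → (2.3209, -0.1253, 0.0386229)–(1.92056, -0.1253, 0.5897)  len=0.6811
  (v21,v1,v22) [-+-] → (1.92056, -0.1253, 0.5897)–(1.8513, -0.1253, 0.567186)  len=0.0728
  (v22,v1,v2) [-++] → (1.8513, -0.1253, 0.567186)–(1.22737, -0.1253, 0.3644)  len=0.6561
  (v22,v2,v23) [-+-] → (1.22737, -0.1253, 0.3644)–(1.22737, -0.1253, 0.291572)  len=0.0728
  (v23,v2,v3) [-++] → (1.22737, -0.1253, 0.291572)–(1.22737, -0.1253, -0.3644)  len=0.6560
  (v23,v3,v24) [-+-] → (1.22737, -0.1253, -0.3644)–(1.27276, -0.1253, -0.379156)  len=0.0477
  (v24,v3,v4) [-++] → (1.27276, -0.1253, -0.379156)–(1.92056, -0.1253, -0.5897)  len=0.6812
  (v24,v4,v20) [-+-] → (1.92056, -0.1253, -0.5897)–(1.9437, -0.1253, -0.557859)  len=0.0394
  (v20,v4,v0) [-++] → (1.9437, -0.1253, -0.557859)–(2.34897, -0.1253, 0)  len=0.6895

Chained into 2 loop(s):
  loop 1: 10 segments, perimeter = 3.3056
  loop 2: 10 segments, perimeter = 3.6444
Total perimeter = 6.950


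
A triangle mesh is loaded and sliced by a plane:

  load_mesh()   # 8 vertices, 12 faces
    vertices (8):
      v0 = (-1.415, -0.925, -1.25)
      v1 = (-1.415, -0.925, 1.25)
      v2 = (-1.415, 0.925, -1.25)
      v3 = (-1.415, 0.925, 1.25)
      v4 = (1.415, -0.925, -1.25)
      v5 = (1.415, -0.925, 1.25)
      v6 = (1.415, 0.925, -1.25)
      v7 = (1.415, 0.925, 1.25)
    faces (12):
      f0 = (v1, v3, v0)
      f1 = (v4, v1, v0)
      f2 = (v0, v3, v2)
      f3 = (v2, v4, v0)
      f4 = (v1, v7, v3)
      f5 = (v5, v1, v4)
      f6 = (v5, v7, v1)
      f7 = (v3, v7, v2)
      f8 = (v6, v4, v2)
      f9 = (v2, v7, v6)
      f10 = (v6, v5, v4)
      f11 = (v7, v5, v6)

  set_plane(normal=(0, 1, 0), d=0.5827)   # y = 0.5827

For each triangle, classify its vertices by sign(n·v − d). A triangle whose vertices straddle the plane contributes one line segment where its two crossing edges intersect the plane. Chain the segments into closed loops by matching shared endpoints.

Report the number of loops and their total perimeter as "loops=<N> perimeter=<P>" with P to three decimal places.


loops=1 perimeter=10.660

Straddling triangles (8 of 12):
  (v1,v3,v0) [-+-] → (-1.415, 0.5827, 1.25)–(-1.415, 0.5827, 0.787432)  len=0.4626
  (v0,v3,v2) [-++] → (-1.415, 0.5827, 0.787432)–(-1.415, 0.5827, -1.25)  len=2.0374
  (v2,v4,v0) [+--] → (-0.891374, 0.5827, -1.25)–(-1.415, 0.5827, -1.25)  len=0.5236
  (v1,v7,v3) [-++] → (0.891374, 0.5827, 1.25)–(-1.415, 0.5827, 1.25)  len=2.3064
  (v5,v7,v1) [-+-] → (1.415, 0.5827, 1.25)–(0.891374, 0.5827, 1.25)  len=0.5236
  (v6,v4,v2) [+-+] → (1.415, 0.5827, -1.25)–(-0.891374, 0.5827, -1.25)  len=2.3064
  (v6,v5,v4) [+--] → (1.415, 0.5827, -0.787432)–(1.415, 0.5827, -1.25)  len=0.4626
  (v7,v5,v6) [+-+] → (1.415, 0.5827, 1.25)–(1.415, 0.5827, -0.787432)  len=2.0374

Chained into 1 loop(s):
  loop 1: 8 segments, perimeter = 10.6600
Total perimeter = 10.660


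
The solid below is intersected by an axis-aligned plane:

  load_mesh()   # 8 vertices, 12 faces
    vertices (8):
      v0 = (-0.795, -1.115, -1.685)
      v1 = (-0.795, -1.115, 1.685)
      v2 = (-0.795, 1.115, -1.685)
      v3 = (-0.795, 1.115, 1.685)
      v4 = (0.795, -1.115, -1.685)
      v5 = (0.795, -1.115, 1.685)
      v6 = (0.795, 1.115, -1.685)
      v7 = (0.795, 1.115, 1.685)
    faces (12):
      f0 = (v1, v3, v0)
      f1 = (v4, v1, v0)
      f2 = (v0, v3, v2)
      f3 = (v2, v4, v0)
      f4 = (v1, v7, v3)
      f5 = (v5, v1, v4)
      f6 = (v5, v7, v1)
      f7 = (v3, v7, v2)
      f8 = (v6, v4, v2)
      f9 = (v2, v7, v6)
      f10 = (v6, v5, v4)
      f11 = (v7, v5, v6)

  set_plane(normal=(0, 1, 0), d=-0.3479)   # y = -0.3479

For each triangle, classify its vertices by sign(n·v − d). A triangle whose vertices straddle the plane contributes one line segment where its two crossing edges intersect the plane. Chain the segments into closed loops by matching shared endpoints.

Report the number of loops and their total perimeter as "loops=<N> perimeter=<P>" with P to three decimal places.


loops=1 perimeter=9.920

Straddling triangles (8 of 12):
  (v1,v3,v0) [-+-] → (-0.795, -0.3479, 1.685)–(-0.795, -0.3479, -0.52575)  len=2.2108
  (v0,v3,v2) [-++] → (-0.795, -0.3479, -0.52575)–(-0.795, -0.3479, -1.685)  len=1.1592
  (v2,v4,v0) [+--] → (0.248054, -0.3479, -1.685)–(-0.795, -0.3479, -1.685)  len=1.0431
  (v1,v7,v3) [-++] → (-0.248054, -0.3479, 1.685)–(-0.795, -0.3479, 1.685)  len=0.5469
  (v5,v7,v1) [-+-] → (0.795, -0.3479, 1.685)–(-0.248054, -0.3479, 1.685)  len=1.0431
  (v6,v4,v2) [+-+] → (0.795, -0.3479, -1.685)–(0.248054, -0.3479, -1.685)  len=0.5469
  (v6,v5,v4) [+--] → (0.795, -0.3479, 0.52575)–(0.795, -0.3479, -1.685)  len=2.2108
  (v7,v5,v6) [+-+] → (0.795, -0.3479, 1.685)–(0.795, -0.3479, 0.52575)  len=1.1592

Chained into 1 loop(s):
  loop 1: 8 segments, perimeter = 9.9200
Total perimeter = 9.920


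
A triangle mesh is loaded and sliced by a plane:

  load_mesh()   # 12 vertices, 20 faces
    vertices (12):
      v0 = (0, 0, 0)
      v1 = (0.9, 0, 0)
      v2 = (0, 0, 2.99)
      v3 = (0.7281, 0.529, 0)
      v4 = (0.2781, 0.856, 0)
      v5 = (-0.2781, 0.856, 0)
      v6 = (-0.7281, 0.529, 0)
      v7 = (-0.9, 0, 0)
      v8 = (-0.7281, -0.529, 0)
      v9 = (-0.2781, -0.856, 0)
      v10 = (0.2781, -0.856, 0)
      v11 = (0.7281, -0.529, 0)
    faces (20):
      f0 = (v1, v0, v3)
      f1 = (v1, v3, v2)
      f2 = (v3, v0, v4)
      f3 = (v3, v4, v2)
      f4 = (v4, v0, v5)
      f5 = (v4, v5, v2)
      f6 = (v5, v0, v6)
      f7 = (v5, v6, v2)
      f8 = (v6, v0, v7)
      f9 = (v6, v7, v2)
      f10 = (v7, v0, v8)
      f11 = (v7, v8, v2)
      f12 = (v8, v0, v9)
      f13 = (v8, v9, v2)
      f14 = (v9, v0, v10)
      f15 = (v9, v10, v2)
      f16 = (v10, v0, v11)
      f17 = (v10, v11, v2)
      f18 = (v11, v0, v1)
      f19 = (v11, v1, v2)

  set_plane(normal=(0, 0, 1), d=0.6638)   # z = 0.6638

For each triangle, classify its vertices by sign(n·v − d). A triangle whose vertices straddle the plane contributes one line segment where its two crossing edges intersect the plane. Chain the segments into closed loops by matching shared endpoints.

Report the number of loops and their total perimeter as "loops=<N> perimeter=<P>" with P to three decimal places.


Straddling triangles (10 of 20):
  (v1,v3,v2) [--+] → (0.566457, 0.411558, 0.6638)–(0.700194, 0, 0.6638)  len=0.4327
  (v3,v4,v2) [--+] → (0.21636, 0.665962, 0.6638)–(0.566457, 0.411558, 0.6638)  len=0.4328
  (v4,v5,v2) [--+] → (-0.21636, 0.665962, 0.6638)–(0.21636, 0.665962, 0.6638)  len=0.4327
  (v5,v6,v2) [--+] → (-0.566457, 0.411558, 0.6638)–(-0.21636, 0.665962, 0.6638)  len=0.4328
  (v6,v7,v2) [--+] → (-0.700194, 0, 0.6638)–(-0.566457, 0.411558, 0.6638)  len=0.4327
  (v7,v8,v2) [--+] → (-0.566457, -0.411558, 0.6638)–(-0.700194, 0, 0.6638)  len=0.4327
  (v8,v9,v2) [--+] → (-0.21636, -0.665962, 0.6638)–(-0.566457, -0.411558, 0.6638)  len=0.4328
  (v9,v10,v2) [--+] → (0.21636, -0.665962, 0.6638)–(-0.21636, -0.665962, 0.6638)  len=0.4327
  (v10,v11,v2) [--+] → (0.566457, -0.411558, 0.6638)–(0.21636, -0.665962, 0.6638)  len=0.4328
  (v11,v1,v2) [--+] → (0.700194, 0, 0.6638)–(0.566457, -0.411558, 0.6638)  len=0.4327

Chained into 1 loop(s):
  loop 1: 10 segments, perimeter = 4.3275
Total perimeter = 4.327

loops=1 perimeter=4.327


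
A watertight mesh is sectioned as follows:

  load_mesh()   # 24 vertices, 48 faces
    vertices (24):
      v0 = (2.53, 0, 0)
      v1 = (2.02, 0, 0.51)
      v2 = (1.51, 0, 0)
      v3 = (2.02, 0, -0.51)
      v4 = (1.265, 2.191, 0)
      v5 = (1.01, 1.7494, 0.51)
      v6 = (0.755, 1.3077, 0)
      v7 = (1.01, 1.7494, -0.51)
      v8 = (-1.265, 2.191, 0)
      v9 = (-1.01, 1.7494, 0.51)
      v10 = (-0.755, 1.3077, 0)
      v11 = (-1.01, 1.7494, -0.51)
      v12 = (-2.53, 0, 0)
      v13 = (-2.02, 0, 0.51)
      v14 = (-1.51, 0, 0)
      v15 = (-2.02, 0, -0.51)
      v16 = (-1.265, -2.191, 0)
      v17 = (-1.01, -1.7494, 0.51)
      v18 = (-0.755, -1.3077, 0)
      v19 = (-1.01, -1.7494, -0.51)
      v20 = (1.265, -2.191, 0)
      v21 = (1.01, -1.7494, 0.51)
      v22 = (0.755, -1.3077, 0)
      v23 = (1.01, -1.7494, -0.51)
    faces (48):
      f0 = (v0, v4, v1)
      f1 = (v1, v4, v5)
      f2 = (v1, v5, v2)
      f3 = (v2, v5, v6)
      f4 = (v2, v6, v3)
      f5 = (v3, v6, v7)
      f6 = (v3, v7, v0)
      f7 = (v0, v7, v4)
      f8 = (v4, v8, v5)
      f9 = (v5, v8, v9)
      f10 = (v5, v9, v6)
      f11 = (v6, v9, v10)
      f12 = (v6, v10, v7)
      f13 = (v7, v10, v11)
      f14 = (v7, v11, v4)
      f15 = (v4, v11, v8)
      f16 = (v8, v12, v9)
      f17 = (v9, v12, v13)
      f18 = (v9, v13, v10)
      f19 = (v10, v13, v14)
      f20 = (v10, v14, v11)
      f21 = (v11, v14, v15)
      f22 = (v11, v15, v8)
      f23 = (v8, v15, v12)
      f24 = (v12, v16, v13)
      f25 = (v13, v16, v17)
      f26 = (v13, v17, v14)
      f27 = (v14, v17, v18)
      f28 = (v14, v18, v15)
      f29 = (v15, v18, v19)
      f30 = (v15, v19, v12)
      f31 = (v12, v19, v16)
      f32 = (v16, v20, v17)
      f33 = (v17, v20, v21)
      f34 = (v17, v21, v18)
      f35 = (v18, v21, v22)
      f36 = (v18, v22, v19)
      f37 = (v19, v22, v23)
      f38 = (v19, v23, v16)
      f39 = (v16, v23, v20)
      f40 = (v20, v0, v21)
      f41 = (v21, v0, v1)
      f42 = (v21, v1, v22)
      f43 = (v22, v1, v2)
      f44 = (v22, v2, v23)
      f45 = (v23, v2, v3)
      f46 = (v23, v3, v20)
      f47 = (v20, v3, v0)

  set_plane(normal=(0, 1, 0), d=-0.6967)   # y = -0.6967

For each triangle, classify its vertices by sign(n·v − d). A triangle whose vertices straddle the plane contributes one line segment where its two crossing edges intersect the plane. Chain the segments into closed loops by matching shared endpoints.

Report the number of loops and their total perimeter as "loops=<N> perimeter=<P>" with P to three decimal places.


loops=2 perimeter=5.770

Straddling triangles (16 of 48):
  (v12,v16,v13) [+-+] → (-2.12775, -0.6967, 0)–(-1.77992, -0.6967, 0.347829)  len=0.4919
  (v13,v16,v17) [+--] → (-1.77992, -0.6967, 0.347829)–(-1.61777, -0.6967, 0.51)  len=0.2293
  (v13,v17,v14) [+-+] → (-1.61777, -0.6967, 0.51)–(-1.31087, -0.6967, 0.203108)  len=0.4340
  (v14,v17,v18) [+--] → (-1.31087, -0.6967, 0.203108)–(-1.10776, -0.6967, 0)  len=0.2872
  (v14,v18,v15) [+-+] → (-1.10776, -0.6967, 0)–(-1.34605, -0.6967, -0.238289)  len=0.3370
  (v15,v18,v19) [+--] → (-1.34605, -0.6967, -0.238289)–(-1.61777, -0.6967, -0.51)  len=0.3843
  (v15,v19,v12) [+-+] → (-1.61777, -0.6967, -0.51)–(-1.92466, -0.6967, -0.203108)  len=0.4340
  (v12,v19,v16) [+--] → (-1.92466, -0.6967, -0.203108)–(-2.12775, -0.6967, 0)  len=0.2872
  (v20,v0,v21) [-+-] → (2.12775, -0.6967, 0)–(1.92466, -0.6967, 0.203108)  len=0.2872
  (v21,v0,v1) [-++] → (1.92466, -0.6967, 0.203108)–(1.61777, -0.6967, 0.51)  len=0.4340
  (v21,v1,v22) [-+-] → (1.61777, -0.6967, 0.51)–(1.34605, -0.6967, 0.238289)  len=0.3843
  (v22,v1,v2) [-++] → (1.34605, -0.6967, 0.238289)–(1.10776, -0.6967, 0)  len=0.3370
  (v22,v2,v23) [-+-] → (1.10776, -0.6967, 0)–(1.31087, -0.6967, -0.203108)  len=0.2872
  (v23,v2,v3) [-++] → (1.31087, -0.6967, -0.203108)–(1.61777, -0.6967, -0.51)  len=0.4340
  (v23,v3,v20) [-+-] → (1.61777, -0.6967, -0.51)–(1.77992, -0.6967, -0.347829)  len=0.2293
  (v20,v3,v0) [-++] → (1.77992, -0.6967, -0.347829)–(2.12775, -0.6967, 0)  len=0.4919

Chained into 2 loop(s):
  loop 1: 8 segments, perimeter = 2.8850
  loop 2: 8 segments, perimeter = 2.8850
Total perimeter = 5.770


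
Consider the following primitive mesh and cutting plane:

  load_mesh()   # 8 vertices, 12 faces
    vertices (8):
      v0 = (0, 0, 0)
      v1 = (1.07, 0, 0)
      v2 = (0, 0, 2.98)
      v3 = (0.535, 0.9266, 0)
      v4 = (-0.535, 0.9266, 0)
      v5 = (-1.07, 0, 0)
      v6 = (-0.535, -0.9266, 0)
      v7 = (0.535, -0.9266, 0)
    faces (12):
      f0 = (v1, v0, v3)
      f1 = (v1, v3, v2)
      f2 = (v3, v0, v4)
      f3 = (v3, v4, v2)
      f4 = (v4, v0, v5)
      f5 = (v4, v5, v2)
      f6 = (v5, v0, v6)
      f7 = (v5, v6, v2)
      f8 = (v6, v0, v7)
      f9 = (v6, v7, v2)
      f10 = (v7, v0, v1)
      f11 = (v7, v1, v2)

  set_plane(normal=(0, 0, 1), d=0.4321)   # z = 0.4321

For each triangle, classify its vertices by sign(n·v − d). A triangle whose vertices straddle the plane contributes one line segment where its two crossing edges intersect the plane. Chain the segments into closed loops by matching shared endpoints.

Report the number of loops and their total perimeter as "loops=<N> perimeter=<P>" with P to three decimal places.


Straddling triangles (6 of 12):
  (v1,v3,v2) [--+] → (0.457425, 0.792243, 0.4321)–(0.91485, 0, 0.4321)  len=0.9148
  (v3,v4,v2) [--+] → (-0.457425, 0.792243, 0.4321)–(0.457425, 0.792243, 0.4321)  len=0.9149
  (v4,v5,v2) [--+] → (-0.91485, 0, 0.4321)–(-0.457425, 0.792243, 0.4321)  len=0.9148
  (v5,v6,v2) [--+] → (-0.457425, -0.792243, 0.4321)–(-0.91485, 0, 0.4321)  len=0.9148
  (v6,v7,v2) [--+] → (0.457425, -0.792243, 0.4321)–(-0.457425, -0.792243, 0.4321)  len=0.9149
  (v7,v1,v2) [--+] → (0.91485, 0, 0.4321)–(0.457425, -0.792243, 0.4321)  len=0.9148

Chained into 1 loop(s):
  loop 1: 6 segments, perimeter = 5.4890
Total perimeter = 5.489

loops=1 perimeter=5.489


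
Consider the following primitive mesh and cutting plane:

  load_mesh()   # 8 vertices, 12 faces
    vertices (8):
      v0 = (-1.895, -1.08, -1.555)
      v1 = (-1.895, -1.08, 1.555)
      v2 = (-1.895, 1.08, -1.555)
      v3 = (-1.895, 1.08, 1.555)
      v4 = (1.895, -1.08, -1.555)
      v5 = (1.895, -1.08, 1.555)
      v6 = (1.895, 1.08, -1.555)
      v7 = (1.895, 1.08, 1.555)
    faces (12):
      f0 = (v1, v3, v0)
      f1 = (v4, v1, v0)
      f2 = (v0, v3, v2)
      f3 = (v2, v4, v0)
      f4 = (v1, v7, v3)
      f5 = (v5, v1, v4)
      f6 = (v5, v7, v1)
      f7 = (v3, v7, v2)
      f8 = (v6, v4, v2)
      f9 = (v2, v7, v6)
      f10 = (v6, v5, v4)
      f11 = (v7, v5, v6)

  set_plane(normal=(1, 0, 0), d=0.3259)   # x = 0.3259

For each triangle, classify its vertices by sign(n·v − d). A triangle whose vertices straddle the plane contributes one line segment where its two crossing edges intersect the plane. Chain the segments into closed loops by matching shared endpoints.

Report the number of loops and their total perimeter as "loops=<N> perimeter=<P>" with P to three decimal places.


loops=1 perimeter=10.540

Straddling triangles (8 of 12):
  (v4,v1,v0) [+--] → (0.3259, -1.08, -0.267427)–(0.3259, -1.08, -1.555)  len=1.2876
  (v2,v4,v0) [-+-] → (0.3259, -0.185737, -1.555)–(0.3259, -1.08, -1.555)  len=0.8943
  (v1,v7,v3) [-+-] → (0.3259, 0.185737, 1.555)–(0.3259, 1.08, 1.555)  len=0.8943
  (v5,v1,v4) [+-+] → (0.3259, -1.08, 1.555)–(0.3259, -1.08, -0.267427)  len=1.8224
  (v5,v7,v1) [++-] → (0.3259, 0.185737, 1.555)–(0.3259, -1.08, 1.555)  len=1.2657
  (v3,v7,v2) [-+-] → (0.3259, 1.08, 1.555)–(0.3259, 1.08, 0.267427)  len=1.2876
  (v6,v4,v2) [++-] → (0.3259, -0.185737, -1.555)–(0.3259, 1.08, -1.555)  len=1.2657
  (v2,v7,v6) [-++] → (0.3259, 1.08, 0.267427)–(0.3259, 1.08, -1.555)  len=1.8224

Chained into 1 loop(s):
  loop 1: 8 segments, perimeter = 10.5400
Total perimeter = 10.540


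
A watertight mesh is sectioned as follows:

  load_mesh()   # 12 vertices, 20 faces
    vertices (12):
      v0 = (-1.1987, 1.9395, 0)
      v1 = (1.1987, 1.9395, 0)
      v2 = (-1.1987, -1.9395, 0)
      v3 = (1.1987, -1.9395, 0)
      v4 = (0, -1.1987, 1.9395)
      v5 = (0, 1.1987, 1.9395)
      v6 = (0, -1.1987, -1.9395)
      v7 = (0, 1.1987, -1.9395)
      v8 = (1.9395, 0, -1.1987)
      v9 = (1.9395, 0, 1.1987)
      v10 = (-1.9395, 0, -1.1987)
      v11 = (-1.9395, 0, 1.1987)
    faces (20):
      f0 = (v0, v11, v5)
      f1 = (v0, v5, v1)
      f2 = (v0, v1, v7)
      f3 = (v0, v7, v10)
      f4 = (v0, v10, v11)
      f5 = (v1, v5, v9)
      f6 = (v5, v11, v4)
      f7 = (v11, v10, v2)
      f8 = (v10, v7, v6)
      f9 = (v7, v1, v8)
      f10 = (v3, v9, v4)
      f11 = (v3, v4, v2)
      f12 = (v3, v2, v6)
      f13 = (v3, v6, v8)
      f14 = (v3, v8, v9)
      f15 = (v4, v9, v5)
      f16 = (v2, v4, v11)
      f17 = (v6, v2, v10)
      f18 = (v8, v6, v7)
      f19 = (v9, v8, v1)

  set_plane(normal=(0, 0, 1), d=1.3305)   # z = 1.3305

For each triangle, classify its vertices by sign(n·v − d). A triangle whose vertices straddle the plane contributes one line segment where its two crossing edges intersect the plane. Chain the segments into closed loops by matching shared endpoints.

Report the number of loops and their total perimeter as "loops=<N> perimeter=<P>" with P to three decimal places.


Straddling triangles (8 of 20):
  (v0,v11,v5) [--+] → (-1.59443, 0.213268, 1.3305)–(-0.37639, 1.43131, 1.3305)  len=1.7226
  (v0,v5,v1) [-+-] → (-0.37639, 1.43131, 1.3305)–(0.37639, 1.43131, 1.3305)  len=0.7528
  (v1,v5,v9) [-+-] → (0.37639, 1.43131, 1.3305)–(1.59443, 0.213268, 1.3305)  len=1.7226
  (v5,v11,v4) [+-+] → (-1.59443, 0.213268, 1.3305)–(-1.59443, -0.213268, 1.3305)  len=0.4265
  (v3,v9,v4) [--+] → (1.59443, -0.213268, 1.3305)–(0.37639, -1.43131, 1.3305)  len=1.7226
  (v3,v4,v2) [-+-] → (0.37639, -1.43131, 1.3305)–(-0.37639, -1.43131, 1.3305)  len=0.7528
  (v4,v9,v5) [+-+] → (1.59443, -0.213268, 1.3305)–(1.59443, 0.213268, 1.3305)  len=0.4265
  (v2,v4,v11) [-+-] → (-0.37639, -1.43131, 1.3305)–(-1.59443, -0.213268, 1.3305)  len=1.7226

Chained into 1 loop(s):
  loop 1: 8 segments, perimeter = 9.2489
Total perimeter = 9.249

loops=1 perimeter=9.249


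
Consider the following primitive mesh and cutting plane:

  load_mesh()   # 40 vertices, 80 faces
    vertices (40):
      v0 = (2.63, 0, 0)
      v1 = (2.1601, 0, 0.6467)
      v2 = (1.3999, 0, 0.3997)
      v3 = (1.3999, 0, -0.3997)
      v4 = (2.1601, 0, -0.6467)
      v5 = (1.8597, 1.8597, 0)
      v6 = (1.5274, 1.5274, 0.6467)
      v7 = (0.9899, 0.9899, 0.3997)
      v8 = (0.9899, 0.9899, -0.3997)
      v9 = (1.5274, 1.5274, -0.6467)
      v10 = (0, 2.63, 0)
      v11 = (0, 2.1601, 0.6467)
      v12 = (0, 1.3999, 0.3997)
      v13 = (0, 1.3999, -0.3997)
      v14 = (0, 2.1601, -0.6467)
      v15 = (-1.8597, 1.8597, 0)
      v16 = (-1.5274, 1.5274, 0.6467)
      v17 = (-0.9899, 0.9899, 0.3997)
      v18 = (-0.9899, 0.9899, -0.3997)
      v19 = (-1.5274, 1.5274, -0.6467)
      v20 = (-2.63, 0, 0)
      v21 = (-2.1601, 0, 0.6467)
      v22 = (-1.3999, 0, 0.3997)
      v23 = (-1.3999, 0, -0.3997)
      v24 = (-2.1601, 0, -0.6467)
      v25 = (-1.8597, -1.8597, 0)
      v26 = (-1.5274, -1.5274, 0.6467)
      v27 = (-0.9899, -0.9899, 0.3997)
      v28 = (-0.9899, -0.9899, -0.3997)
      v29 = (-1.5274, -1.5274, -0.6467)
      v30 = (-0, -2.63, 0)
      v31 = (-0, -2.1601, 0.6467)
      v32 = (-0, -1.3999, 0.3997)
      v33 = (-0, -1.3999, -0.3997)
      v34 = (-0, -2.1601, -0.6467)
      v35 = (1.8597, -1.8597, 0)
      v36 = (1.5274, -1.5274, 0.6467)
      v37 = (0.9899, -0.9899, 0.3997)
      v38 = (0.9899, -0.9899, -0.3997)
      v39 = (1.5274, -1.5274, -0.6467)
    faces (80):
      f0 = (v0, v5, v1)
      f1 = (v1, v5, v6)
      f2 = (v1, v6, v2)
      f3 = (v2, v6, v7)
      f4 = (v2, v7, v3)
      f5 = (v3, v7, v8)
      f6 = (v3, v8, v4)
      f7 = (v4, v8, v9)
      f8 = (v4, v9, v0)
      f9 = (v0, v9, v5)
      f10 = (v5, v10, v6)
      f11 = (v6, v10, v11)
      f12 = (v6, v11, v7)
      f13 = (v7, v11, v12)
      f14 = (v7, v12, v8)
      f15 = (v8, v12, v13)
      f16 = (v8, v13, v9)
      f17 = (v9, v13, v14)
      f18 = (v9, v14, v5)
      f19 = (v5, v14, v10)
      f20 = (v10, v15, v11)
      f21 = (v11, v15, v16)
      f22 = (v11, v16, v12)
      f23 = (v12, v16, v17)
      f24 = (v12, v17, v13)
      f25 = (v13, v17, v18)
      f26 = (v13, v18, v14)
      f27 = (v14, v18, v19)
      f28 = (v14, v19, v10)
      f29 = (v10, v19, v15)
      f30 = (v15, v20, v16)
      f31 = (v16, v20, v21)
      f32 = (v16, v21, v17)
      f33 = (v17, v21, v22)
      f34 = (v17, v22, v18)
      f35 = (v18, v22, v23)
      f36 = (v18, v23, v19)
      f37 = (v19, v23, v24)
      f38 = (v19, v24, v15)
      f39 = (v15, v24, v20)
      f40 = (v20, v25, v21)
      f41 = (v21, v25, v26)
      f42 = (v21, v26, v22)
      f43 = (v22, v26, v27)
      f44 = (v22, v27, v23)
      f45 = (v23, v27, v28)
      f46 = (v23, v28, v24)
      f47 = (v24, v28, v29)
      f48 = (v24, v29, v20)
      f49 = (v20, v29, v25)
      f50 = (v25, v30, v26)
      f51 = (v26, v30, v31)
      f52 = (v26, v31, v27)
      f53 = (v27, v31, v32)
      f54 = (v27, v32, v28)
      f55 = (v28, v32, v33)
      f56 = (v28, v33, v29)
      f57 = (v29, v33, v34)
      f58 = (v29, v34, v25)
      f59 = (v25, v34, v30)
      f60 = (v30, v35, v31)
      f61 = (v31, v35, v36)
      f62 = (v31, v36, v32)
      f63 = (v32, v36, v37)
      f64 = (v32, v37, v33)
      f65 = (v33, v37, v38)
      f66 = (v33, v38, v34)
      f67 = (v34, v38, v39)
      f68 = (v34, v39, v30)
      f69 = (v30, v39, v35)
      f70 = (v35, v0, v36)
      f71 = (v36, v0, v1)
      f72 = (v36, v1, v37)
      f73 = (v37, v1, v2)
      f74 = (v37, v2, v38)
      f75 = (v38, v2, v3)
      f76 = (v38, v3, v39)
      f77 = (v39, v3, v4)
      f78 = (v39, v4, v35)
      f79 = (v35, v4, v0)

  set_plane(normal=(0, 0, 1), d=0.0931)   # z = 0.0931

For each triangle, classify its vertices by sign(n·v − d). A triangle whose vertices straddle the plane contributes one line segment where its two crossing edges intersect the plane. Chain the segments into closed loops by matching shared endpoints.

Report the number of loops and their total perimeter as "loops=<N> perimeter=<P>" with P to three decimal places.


Straddling triangles (32 of 80):
  (v0,v5,v1) [--+] → (1.90295, 1.59197, 0.0931)–(2.56235, 0, 0.0931)  len=1.7231
  (v1,v5,v6) [+-+] → (1.90295, 1.59197, 0.0931)–(1.81186, 1.81186, 0.0931)  len=0.2380
  (v2,v7,v3) [++-] → (1.14715, 0.610236, 0.0931)–(1.3999, 0, 0.0931)  len=0.6605
  (v3,v7,v8) [-+-] → (1.14715, 0.610236, 0.0931)–(0.9899, 0.9899, 0.0931)  len=0.4109
  (v5,v10,v6) [--+] → (0.219887, 2.47127, 0.0931)–(1.81186, 1.81186, 0.0931)  len=1.7231
  (v6,v10,v11) [+-+] → (0.219887, 2.47127, 0.0931)–(0, 2.56235, 0.0931)  len=0.2380
  (v7,v12,v8) [++-] → (0.379664, 1.24265, 0.0931)–(0.9899, 0.9899, 0.0931)  len=0.6605
  (v8,v12,v13) [-+-] → (0.379664, 1.24265, 0.0931)–(0, 1.3999, 0.0931)  len=0.4109
  (v10,v15,v11) [--+] → (-1.59197, 1.90295, 0.0931)–(0, 2.56235, 0.0931)  len=1.7231
  (v11,v15,v16) [+-+] → (-1.59197, 1.90295, 0.0931)–(-1.81186, 1.81186, 0.0931)  len=0.2380
  (v12,v17,v13) [++-] → (-0.610236, 1.14715, 0.0931)–(0, 1.3999, 0.0931)  len=0.6605
  (v13,v17,v18) [-+-] → (-0.610236, 1.14715, 0.0931)–(-0.9899, 0.9899, 0.0931)  len=0.4109
  (v15,v20,v16) [--+] → (-2.47127, 0.219887, 0.0931)–(-1.81186, 1.81186, 0.0931)  len=1.7231
  (v16,v20,v21) [+-+] → (-2.47127, 0.219887, 0.0931)–(-2.56235, 0, 0.0931)  len=0.2380
  (v17,v22,v18) [++-] → (-1.24265, 0.379664, 0.0931)–(-0.9899, 0.9899, 0.0931)  len=0.6605
  (v18,v22,v23) [-+-] → (-1.24265, 0.379664, 0.0931)–(-1.3999, 0, 0.0931)  len=0.4109
  (v20,v25,v21) [--+] → (-1.90295, -1.59197, 0.0931)–(-2.56235, 0, 0.0931)  len=1.7231
  (v21,v25,v26) [+-+] → (-1.90295, -1.59197, 0.0931)–(-1.81186, -1.81186, 0.0931)  len=0.2380
  (v22,v27,v23) [++-] → (-1.14715, -0.610236, 0.0931)–(-1.3999, 0, 0.0931)  len=0.6605
  (v23,v27,v28) [-+-] → (-1.14715, -0.610236, 0.0931)–(-0.9899, -0.9899, 0.0931)  len=0.4109
  (v25,v30,v26) [--+] → (-0.219887, -2.47127, 0.0931)–(-1.81186, -1.81186, 0.0931)  len=1.7231
  (v26,v30,v31) [+-+] → (-0.219887, -2.47127, 0.0931)–(0, -2.56235, 0.0931)  len=0.2380
  (v27,v32,v28) [++-] → (-0.379664, -1.24265, 0.0931)–(-0.9899, -0.9899, 0.0931)  len=0.6605
  (v28,v32,v33) [-+-] → (-0.379664, -1.24265, 0.0931)–(0, -1.3999, 0.0931)  len=0.4109
  (v30,v35,v31) [--+] → (1.59197, -1.90295, 0.0931)–(0, -2.56235, 0.0931)  len=1.7231
  (v31,v35,v36) [+-+] → (1.59197, -1.90295, 0.0931)–(1.81186, -1.81186, 0.0931)  len=0.2380
  (v32,v37,v33) [++-] → (0.610236, -1.14715, 0.0931)–(0, -1.3999, 0.0931)  len=0.6605
  (v33,v37,v38) [-+-] → (0.610236, -1.14715, 0.0931)–(0.9899, -0.9899, 0.0931)  len=0.4109
  (v35,v0,v36) [--+] → (2.47127, -0.219887, 0.0931)–(1.81186, -1.81186, 0.0931)  len=1.7231
  (v36,v0,v1) [+-+] → (2.47127, -0.219887, 0.0931)–(2.56235, 0, 0.0931)  len=0.2380
  (v37,v2,v38) [++-] → (1.24265, -0.379664, 0.0931)–(0.9899, -0.9899, 0.0931)  len=0.6605
  (v38,v2,v3) [-+-] → (1.24265, -0.379664, 0.0931)–(1.3999, 0, 0.0931)  len=0.4109

Chained into 2 loop(s):
  loop 1: 16 segments, perimeter = 15.6891
  loop 2: 16 segments, perimeter = 8.5716
Total perimeter = 24.261

loops=2 perimeter=24.261


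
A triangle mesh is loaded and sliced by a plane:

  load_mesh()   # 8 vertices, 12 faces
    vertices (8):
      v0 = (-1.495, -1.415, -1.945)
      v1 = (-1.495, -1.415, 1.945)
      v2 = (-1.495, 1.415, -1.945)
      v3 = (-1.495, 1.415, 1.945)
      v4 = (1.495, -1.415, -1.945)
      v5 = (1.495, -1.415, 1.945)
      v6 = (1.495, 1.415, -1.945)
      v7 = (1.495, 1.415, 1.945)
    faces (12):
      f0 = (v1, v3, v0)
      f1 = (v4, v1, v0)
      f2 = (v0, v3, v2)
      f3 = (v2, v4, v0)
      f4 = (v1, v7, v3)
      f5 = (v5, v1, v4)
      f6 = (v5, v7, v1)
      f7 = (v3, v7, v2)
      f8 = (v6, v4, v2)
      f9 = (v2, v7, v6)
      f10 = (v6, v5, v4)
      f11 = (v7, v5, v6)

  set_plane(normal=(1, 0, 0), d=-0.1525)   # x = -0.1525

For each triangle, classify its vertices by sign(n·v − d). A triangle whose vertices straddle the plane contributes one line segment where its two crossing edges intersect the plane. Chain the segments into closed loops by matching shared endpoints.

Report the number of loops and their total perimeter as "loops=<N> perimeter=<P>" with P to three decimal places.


loops=1 perimeter=13.440

Straddling triangles (8 of 12):
  (v4,v1,v0) [+--] → (-0.1525, -1.415, 0.198403)–(-0.1525, -1.415, -1.945)  len=2.1434
  (v2,v4,v0) [-+-] → (-0.1525, 0.144339, -1.945)–(-0.1525, -1.415, -1.945)  len=1.5593
  (v1,v7,v3) [-+-] → (-0.1525, -0.144339, 1.945)–(-0.1525, 1.415, 1.945)  len=1.5593
  (v5,v1,v4) [+-+] → (-0.1525, -1.415, 1.945)–(-0.1525, -1.415, 0.198403)  len=1.7466
  (v5,v7,v1) [++-] → (-0.1525, -0.144339, 1.945)–(-0.1525, -1.415, 1.945)  len=1.2707
  (v3,v7,v2) [-+-] → (-0.1525, 1.415, 1.945)–(-0.1525, 1.415, -0.198403)  len=2.1434
  (v6,v4,v2) [++-] → (-0.1525, 0.144339, -1.945)–(-0.1525, 1.415, -1.945)  len=1.2707
  (v2,v7,v6) [-++] → (-0.1525, 1.415, -0.198403)–(-0.1525, 1.415, -1.945)  len=1.7466

Chained into 1 loop(s):
  loop 1: 8 segments, perimeter = 13.4400
Total perimeter = 13.440


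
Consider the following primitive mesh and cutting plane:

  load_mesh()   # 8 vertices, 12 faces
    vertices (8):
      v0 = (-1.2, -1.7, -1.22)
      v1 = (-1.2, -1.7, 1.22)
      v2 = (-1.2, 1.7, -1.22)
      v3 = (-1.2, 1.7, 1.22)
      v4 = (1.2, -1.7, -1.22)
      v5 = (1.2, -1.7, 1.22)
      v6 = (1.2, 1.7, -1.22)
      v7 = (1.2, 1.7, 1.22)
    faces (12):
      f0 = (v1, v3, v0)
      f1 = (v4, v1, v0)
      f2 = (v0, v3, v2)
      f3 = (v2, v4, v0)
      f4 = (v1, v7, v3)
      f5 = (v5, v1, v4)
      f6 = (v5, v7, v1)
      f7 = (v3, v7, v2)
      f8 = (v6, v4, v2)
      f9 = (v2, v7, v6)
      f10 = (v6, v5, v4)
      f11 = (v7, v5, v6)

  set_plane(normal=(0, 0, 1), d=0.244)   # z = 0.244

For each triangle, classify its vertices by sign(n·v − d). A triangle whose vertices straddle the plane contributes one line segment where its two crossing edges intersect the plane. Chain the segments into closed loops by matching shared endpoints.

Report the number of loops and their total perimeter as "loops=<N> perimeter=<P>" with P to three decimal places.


Straddling triangles (8 of 12):
  (v1,v3,v0) [++-] → (-1.2, 0.34, 0.244)–(-1.2, -1.7, 0.244)  len=2.0400
  (v4,v1,v0) [-+-] → (-0.24, -1.7, 0.244)–(-1.2, -1.7, 0.244)  len=0.9600
  (v0,v3,v2) [-+-] → (-1.2, 0.34, 0.244)–(-1.2, 1.7, 0.244)  len=1.3600
  (v5,v1,v4) [++-] → (-0.24, -1.7, 0.244)–(1.2, -1.7, 0.244)  len=1.4400
  (v3,v7,v2) [++-] → (0.24, 1.7, 0.244)–(-1.2, 1.7, 0.244)  len=1.4400
  (v2,v7,v6) [-+-] → (0.24, 1.7, 0.244)–(1.2, 1.7, 0.244)  len=0.9600
  (v6,v5,v4) [-+-] → (1.2, -0.34, 0.244)–(1.2, -1.7, 0.244)  len=1.3600
  (v7,v5,v6) [++-] → (1.2, -0.34, 0.244)–(1.2, 1.7, 0.244)  len=2.0400

Chained into 1 loop(s):
  loop 1: 8 segments, perimeter = 11.6000
Total perimeter = 11.600

loops=1 perimeter=11.600


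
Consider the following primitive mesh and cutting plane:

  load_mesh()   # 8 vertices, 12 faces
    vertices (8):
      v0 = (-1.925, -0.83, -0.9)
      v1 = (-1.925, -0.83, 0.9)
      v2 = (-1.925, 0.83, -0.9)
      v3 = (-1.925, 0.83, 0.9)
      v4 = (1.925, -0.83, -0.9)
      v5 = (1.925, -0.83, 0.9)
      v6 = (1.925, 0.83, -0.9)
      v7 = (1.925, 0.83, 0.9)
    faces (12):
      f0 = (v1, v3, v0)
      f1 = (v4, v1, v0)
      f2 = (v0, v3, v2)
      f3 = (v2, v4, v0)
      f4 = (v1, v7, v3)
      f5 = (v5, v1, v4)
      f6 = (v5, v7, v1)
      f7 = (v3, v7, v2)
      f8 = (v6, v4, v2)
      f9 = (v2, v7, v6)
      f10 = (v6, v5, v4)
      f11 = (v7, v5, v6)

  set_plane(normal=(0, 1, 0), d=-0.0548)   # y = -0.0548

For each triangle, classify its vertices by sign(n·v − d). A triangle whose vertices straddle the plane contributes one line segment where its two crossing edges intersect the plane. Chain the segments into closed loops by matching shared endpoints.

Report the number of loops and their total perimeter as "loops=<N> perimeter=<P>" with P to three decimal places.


Straddling triangles (8 of 12):
  (v1,v3,v0) [-+-] → (-1.925, -0.0548, 0.9)–(-1.925, -0.0548, -0.0594217)  len=0.9594
  (v0,v3,v2) [-++] → (-1.925, -0.0548, -0.0594217)–(-1.925, -0.0548, -0.9)  len=0.8406
  (v2,v4,v0) [+--] → (0.127096, -0.0548, -0.9)–(-1.925, -0.0548, -0.9)  len=2.0521
  (v1,v7,v3) [-++] → (-0.127096, -0.0548, 0.9)–(-1.925, -0.0548, 0.9)  len=1.7979
  (v5,v7,v1) [-+-] → (1.925, -0.0548, 0.9)–(-0.127096, -0.0548, 0.9)  len=2.0521
  (v6,v4,v2) [+-+] → (1.925, -0.0548, -0.9)–(0.127096, -0.0548, -0.9)  len=1.7979
  (v6,v5,v4) [+--] → (1.925, -0.0548, 0.0594217)–(1.925, -0.0548, -0.9)  len=0.9594
  (v7,v5,v6) [+-+] → (1.925, -0.0548, 0.9)–(1.925, -0.0548, 0.0594217)  len=0.8406

Chained into 1 loop(s):
  loop 1: 8 segments, perimeter = 11.3000
Total perimeter = 11.300

loops=1 perimeter=11.300


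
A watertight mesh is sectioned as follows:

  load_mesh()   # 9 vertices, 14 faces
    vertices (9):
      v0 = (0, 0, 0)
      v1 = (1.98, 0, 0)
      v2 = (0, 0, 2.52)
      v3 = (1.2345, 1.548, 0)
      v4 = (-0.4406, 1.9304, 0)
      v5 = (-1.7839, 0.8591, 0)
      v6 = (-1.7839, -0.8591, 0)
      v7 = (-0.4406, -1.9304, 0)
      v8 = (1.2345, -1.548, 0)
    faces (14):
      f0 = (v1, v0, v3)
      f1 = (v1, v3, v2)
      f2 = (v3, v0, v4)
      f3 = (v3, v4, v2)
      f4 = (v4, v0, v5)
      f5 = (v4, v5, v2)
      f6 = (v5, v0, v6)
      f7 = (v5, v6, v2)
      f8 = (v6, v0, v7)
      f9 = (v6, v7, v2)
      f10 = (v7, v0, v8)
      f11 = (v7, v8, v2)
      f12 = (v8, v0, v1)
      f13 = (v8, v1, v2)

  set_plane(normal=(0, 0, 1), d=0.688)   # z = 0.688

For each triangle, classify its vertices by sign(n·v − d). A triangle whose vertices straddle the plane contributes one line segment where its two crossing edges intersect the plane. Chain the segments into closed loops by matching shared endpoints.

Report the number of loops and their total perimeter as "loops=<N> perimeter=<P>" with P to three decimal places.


loops=1 perimeter=8.744

Straddling triangles (7 of 14):
  (v1,v3,v2) [--+] → (0.897462, 1.12537, 0.688)–(1.43943, 0, 0.688)  len=1.2491
  (v3,v4,v2) [--+] → (-0.320309, 1.40337, 0.688)–(0.897462, 1.12537, 0.688)  len=1.2491
  (v4,v5,v2) [--+] → (-1.29687, 0.624552, 0.688)–(-0.320309, 1.40337, 0.688)  len=1.2491
  (v5,v6,v2) [--+] → (-1.29687, -0.624552, 0.688)–(-1.29687, 0.624552, 0.688)  len=1.2491
  (v6,v7,v2) [--+] → (-0.320309, -1.40337, 0.688)–(-1.29687, -0.624552, 0.688)  len=1.2491
  (v7,v8,v2) [--+] → (0.897462, -1.12537, 0.688)–(-0.320309, -1.40337, 0.688)  len=1.2491
  (v8,v1,v2) [--+] → (1.43943, 0, 0.688)–(0.897462, -1.12537, 0.688)  len=1.2491

Chained into 1 loop(s):
  loop 1: 7 segments, perimeter = 8.7436
Total perimeter = 8.744
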